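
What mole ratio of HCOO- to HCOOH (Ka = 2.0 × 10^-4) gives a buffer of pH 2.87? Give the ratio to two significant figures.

pKa = -log(2.0 × 10^-4) = 3.699
pH = pKa + log(r) ⇒ log(r) = 2.87 − 3.699 = -0.829
r = [HCOO-]/[HCOOH] = 10^(-0.829) = 0.148

ratio = 0.15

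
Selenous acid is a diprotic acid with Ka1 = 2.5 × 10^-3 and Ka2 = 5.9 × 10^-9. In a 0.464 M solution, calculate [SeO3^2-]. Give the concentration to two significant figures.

5.9 × 10^-9 M

First ionization gives [H+] ≈ [HSeO3-] = 3.28 × 10^-2 M.
Second step: Ka2 = [H+][SeO3^2-]/[HSeO3-] ≈ [SeO3^2-] (since [H+] ≈ [HSeO3-]).
So [SeO3^2-] ≈ Ka2.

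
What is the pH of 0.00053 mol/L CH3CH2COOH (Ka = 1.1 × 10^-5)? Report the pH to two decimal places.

pH = 4.15

CH3CH2COOH ⇌ CH3CH2COO- + H+
Let x = [H+] at equilibrium. Ka = x²/(0.00053 − x).
Here C₀/Ka ≈ 48.2, so the small-x approximation fails. Use the quadratic:
x = (−Ka + √(Ka² + 4·Ka·C₀))/2 = 7.11 × 10^-5 M
pH = −log(7.11 × 10^-5) = 4.15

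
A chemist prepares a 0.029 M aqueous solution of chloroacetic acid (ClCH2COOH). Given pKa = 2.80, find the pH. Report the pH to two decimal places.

ClCH2COOH ⇌ ClCH2COO- + H+
Ka = 10^(−2.80) = 1.58 × 10^-3
Let x = [H+] at equilibrium. Ka = x²/(0.029 − x).
The 5% rule fails; solving x² + Ka·x − Ka·C₀ = 0 exactly:
x = [−0.00158 + √(0.00158² + 0.000183)]/2 = 6.02 × 10^-3 M
pH = −log[H+] = −log(6.02 × 10^-3) = 2.22

pH = 2.22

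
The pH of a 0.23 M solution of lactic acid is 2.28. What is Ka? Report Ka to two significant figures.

Ka = 1.2 × 10^-4

[H+] = 10^(-2.28) = 5.25 × 10^-3 M
At equilibrium [HA] = 0.23 − 5.25 × 10^-3 = 2.25 × 10^-1 M
Ka = [H+][A-]/[HA] = (5.25 × 10^-3)² / 2.25 × 10^-1 = 1.2 × 10^-4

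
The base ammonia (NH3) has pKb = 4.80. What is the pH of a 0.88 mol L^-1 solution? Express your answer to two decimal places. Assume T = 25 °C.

pH = 11.57

NH3 + H2O ⇌ NH4+ + OH-
Kb = 10^(−4.80) = 1.58 × 10^-5
Kb = [OH-]²/(0.88 − [OH-]) = 1.58 × 10^-5
Assume [OH-] ≪ 0.88: [OH-] ≈ √(1.58 × 10^-5 × 0.88) = 3.73 × 10^-3 M
Check: 0.42% ionized — well under 5%, approximation valid.
pOH = −log(3.73 × 10^-3) = 2.43; pH = 14.00 − 2.43 = 11.57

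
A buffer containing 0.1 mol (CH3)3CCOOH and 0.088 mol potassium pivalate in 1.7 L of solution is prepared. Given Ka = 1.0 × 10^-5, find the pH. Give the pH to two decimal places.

pKa = −log(1.0 × 10^-5) = 5.000
Using pH = pKa + log([base]/[acid]) with [base]/[acid] = 0.088/0.1:
pH = 5.000 + (-0.056) = 4.94

pH = 4.94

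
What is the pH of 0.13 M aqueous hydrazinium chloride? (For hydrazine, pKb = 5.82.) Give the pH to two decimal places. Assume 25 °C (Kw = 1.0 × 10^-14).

pH = 4.53

N2H5+ is the conjugate acid of the weak base N2H4.
Kb = 10^(−5.82) = 1.51 × 10^-6
Ka = Kw/Kb = 1.0×10^-14 / 1.51 × 10^-6 = 6.62 × 10^-9
Ka = x²/(0.13 − x) = 6.62 × 10^-9
Neglecting x in the denominator: x = √(6.62 × 10^-9 × 0.13) = 2.93 × 10^-5 M
(x/C₀ = 0.023% < 5%, so the approximation holds.)
pH = −log[H+] = −log(2.93 × 10^-5) = 4.53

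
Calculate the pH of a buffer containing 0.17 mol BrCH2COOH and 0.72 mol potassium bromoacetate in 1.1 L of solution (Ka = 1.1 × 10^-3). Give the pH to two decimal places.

pKa = −log(1.1 × 10^-3) = 2.959
Using pH = pKa + log([base]/[acid]) with [base]/[acid] = 0.72/0.17:
pH = 2.959 + (+0.627) = 3.59

pH = 3.59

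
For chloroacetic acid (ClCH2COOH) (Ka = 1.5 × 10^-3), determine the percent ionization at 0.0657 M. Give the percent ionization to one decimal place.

14.0%

ClCH2COOH ⇌ ClCH2COO- + H+; let x = [H+] at equilibrium.
Ka = x²/(C₀ − x); solving the quadratic gives x = 9.21 × 10^-3 M.
Fraction ionized = 9.21 × 10^-3 / 0.0657 = 0.1402 → 14.0%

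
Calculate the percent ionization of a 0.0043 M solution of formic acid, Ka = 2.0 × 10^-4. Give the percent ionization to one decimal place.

19.4%

HCOOH ⇌ HCOO- + H+; let x = [H+] at equilibrium.
Solve x² + 0.0002x − 8.6e-07 = 0 → x = 8.33 × 10^-4 M
% ionization = x/C₀ × 100% = 8.33 × 10^-4/0.0043 × 100% = 19.4%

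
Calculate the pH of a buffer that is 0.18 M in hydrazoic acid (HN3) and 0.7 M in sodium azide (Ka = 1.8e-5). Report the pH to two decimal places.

pH = 5.33

pKa = −log(1.8 × 10^-5) = 4.745
Using pH = pKa + log([base]/[acid]) with [base]/[acid] = 0.7/0.18:
pH = 4.745 + (+0.590) = 5.33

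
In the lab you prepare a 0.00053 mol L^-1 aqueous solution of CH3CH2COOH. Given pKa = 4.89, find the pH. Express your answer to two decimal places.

CH3CH2COOH ⇌ CH3CH2COO- + H+
Ka = 10^(−4.89) = 1.29 × 10^-5
Ka = [H+]²/(0.00053 − [H+]) = 1.29 × 10^-5
Here C₀/Ka ≈ 41.1, so the small-[H+] approximation fails. Use the quadratic:
[H+] = [−1.29e-05 + √(1.29e-05² + 2.73e-08)]/2 = 7.65 × 10^-5 M
pH = −log(7.65 × 10^-5) = 4.12

pH = 4.12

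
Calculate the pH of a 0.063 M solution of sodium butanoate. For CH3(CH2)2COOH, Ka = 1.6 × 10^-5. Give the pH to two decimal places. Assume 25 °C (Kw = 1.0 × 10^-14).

pH = 8.80

CH3(CH2)2COO- is the conjugate base of the weak acid CH3(CH2)2COOH.
Kb = Kw/Ka = 1.0×10^-14 / 1.6 × 10^-5 = 6.25 × 10^-10
Kb = [OH-]²/(0.063 − [OH-]) = 6.25 × 10^-10
Since Kb ≪ C₀, [OH-] ≈ √(Kb·C₀) = 6.27 × 10^-6 M.
pOH = −log(6.27 × 10^-6) = 5.20; pH = 14.00 − 5.20 = 8.80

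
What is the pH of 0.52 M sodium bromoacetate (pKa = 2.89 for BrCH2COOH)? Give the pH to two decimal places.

BrCH2COO- is the conjugate base of the weak acid BrCH2COOH.
Ka = 10^(−2.89) = 1.29 × 10^-3
Kb = Kw/Ka = 1.0×10^-14 / 1.29 × 10^-3 = 7.75 × 10^-12
Kb = [OH-]²/(0.52 − [OH-]) = 7.75 × 10^-12
Assume [OH-] ≪ 0.52: [OH-] ≈ √(7.75 × 10^-12 × 0.52) = 2.01 × 10^-6 M
([OH-]/C₀ = 0.00039% < 5%, so the approximation holds.)
pOH = 5.70, so pH = 14.00 − pOH = 8.30

pH = 8.30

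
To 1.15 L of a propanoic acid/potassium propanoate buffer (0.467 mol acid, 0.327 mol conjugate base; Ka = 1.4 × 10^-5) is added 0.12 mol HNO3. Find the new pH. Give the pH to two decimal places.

pH = 4.40

Added H+ converts CH3CH2COO- to CH3CH2COOH: CH3CH2COOH → 0.587 mol, CH3CH2COO- → 0.207 mol.
pKa = −log(1.4 × 10^-5) = 4.854
Henderson–Hasselbalch with mole ratio 0.207/0.587: pH = 4.854 + (-0.453)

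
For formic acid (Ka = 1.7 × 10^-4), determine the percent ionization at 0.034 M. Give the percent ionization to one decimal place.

HCOOH ⇌ HCOO- + H+; let x = [H+] at equilibrium.
Solve x² + 0.00017x − 5.78e-06 = 0 → x = 2.32 × 10^-3 M
Fraction ionized = 2.32 × 10^-3 / 0.034 = 0.0682 → 6.8%

6.8%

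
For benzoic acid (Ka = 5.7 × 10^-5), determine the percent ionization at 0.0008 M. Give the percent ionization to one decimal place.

23.4%

C6H5COOH ⇌ C6H5COO- + H+; let x = [H+] at equilibrium.
Ka = x²/(C₀ − x); solving the quadratic gives x = 1.87 × 10^-4 M.
% ionization = x/C₀ × 100% = 1.87 × 10^-4/0.0008 × 100% = 23.4%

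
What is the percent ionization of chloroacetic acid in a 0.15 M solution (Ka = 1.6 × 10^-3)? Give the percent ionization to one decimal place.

9.8%

ClCH2COOH ⇌ ClCH2COO- + H+; let x = [H+] at equilibrium.
Solve x² + 0.0016x − 0.00024 = 0 → x = 1.47 × 10^-2 M
Fraction ionized = 1.47 × 10^-2 / 0.15 = 0.0980 → 9.8%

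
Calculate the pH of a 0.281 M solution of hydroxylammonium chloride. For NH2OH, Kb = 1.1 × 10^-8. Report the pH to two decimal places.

NH3OH+ is the conjugate acid of the weak base NH2OH.
Ka = Kw/Kb = 1.0×10^-14 / 1.1 × 10^-8 = 9.09 × 10^-7
Let x = [H+] at equilibrium. Ka = x²/(0.281 − x).
Assume x ≪ 0.281: x ≈ √(9.09 × 10^-7 × 0.281) = 5.05 × 10^-4 M
pH = −log(5.05 × 10^-4) = 3.30

pH = 3.30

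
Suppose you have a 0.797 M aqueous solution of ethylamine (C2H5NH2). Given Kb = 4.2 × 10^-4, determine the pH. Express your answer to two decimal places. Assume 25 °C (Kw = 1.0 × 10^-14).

C2H5NH2 + H2O ⇌ C2H5NH3+ + OH-
From the ICE table, Kb = [OH-]²/(0.797 − [OH-]) = 4.2 × 10^-4.
Neglecting [OH-] in the denominator: [OH-] = √(4.2 × 10^-4 × 0.797) = 1.83 × 10^-2 M
pOH = 1.74, so pH = 14.00 − pOH = 12.26

pH = 12.26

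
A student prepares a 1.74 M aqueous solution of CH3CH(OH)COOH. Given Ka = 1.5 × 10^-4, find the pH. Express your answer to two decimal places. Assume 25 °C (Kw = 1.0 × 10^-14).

pH = 1.79

CH3CH(OH)COOH ⇌ CH3CH(OH)COO- + H+
Let x = [H+] at equilibrium. Ka = x²/(1.74 − x).
Since Ka ≪ C₀, x ≈ √(Ka·C₀) = 1.62 × 10^-2 M.
pH = −log(1.62 × 10^-2) = 1.79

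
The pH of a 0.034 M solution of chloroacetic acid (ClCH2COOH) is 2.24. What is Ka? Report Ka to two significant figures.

[H+] = 10^(-2.24) = 5.75 × 10^-3 M
At equilibrium [HA] = 0.034 − 5.75 × 10^-3 = 2.83 × 10^-2 M
Ka = [H+][A-]/[HA] = (5.75 × 10^-3)² / 2.83 × 10^-2 = 1.2 × 10^-3

Ka = 1.2 × 10^-3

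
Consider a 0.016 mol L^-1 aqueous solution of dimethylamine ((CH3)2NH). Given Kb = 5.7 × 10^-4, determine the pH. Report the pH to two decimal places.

pH = 11.44

(CH3)2NH + H2O ⇌ (CH3)2NH2+ + OH-
Kb = x²/(0.016 − x) = 5.7 × 10^-4
x is not negligible relative to C₀; solve x² + 0.00057·x − 9.12e-06 = 0.
x = [−0.00057 + √(0.00057² + 3.65e-05)]/2 = 2.75 × 10^-3 M
pOH = −log(2.75 × 10^-3) = 2.56; pH = 14.00 − 2.56 = 11.44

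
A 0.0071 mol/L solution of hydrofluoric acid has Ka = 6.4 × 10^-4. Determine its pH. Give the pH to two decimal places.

pH = 2.74

HF ⇌ F- + H+
Ka = x²/(0.0071 − x) = 6.4 × 10^-4
x is not negligible relative to C₀; solve x² + 0.00064·x − 4.54e-06 = 0.
x = [−0.00064 + √(0.00064² + 1.82e-05)]/2 = 1.84 × 10^-3 M
pH = −log[H+] = −log(1.84 × 10^-3) = 2.74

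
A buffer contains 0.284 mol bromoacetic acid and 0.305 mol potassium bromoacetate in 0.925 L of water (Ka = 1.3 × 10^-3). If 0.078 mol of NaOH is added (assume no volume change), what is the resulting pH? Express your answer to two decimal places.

pH = 3.16

OH- converts BrCH2COOH to BrCH2COO-: BrCH2COOH → 0.206 mol, BrCH2COO- → 0.383 mol.
pKa = −log(1.3 × 10^-3) = 2.886
pH = pKa + log([A⁻]/[HA]) = 2.886 + log(0.383/0.206) = 2.886 +0.269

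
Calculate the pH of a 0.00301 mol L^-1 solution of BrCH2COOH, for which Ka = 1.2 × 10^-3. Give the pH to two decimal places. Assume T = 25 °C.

pH = 2.86

BrCH2COOH ⇌ BrCH2COO- + H+
Ka = [H+]²/(0.00301 − [H+]) = 1.2 × 10^-3
[H+] is not negligible relative to C₀; solve [H+]² + 0.0012·[H+] − 3.61e-06 = 0.
[H+] = (−Ka + √(Ka² + 4·Ka·C₀))/2 = 1.39 × 10^-3 M
pH = −log[H+] = −log(1.39 × 10^-3) = 2.86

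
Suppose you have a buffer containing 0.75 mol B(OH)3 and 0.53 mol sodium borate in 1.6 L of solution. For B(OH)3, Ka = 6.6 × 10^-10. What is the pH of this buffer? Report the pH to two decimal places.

pKa = −log(6.6 × 10^-10) = 9.180
Using pH = pKa + log([base]/[acid]) with [base]/[acid] = 0.53/0.75:
pH = 9.180 + (-0.151) = 9.03

pH = 9.03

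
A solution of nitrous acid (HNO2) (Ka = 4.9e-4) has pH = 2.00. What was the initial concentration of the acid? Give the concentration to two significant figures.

C₀ = 2.1 × 10^-1 M

[H+] = 10^(-2.00) = 1.00 × 10^-2 M = x
Ka = x²/(C₀ − x) ⇒ C₀ = x + x²/Ka
C₀ = 1.00 × 10^-2 + (1.00 × 10^-2)²/(4.9 × 10^-4) = 2.14 × 10^-1 M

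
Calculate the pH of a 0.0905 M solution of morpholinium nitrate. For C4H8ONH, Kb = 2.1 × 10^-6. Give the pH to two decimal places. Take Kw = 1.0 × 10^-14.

pH = 4.68

C4H8ONH2+ is the conjugate acid of the weak base C4H8ONH.
Ka = Kw/Kb = 1.0×10^-14 / 2.1 × 10^-6 = 4.76 × 10^-9
Ka = x²/(0.0905 − x) = 4.76 × 10^-9
Since Ka ≪ C₀, x ≈ √(Ka·C₀) = 2.08 × 10^-5 M.
(x/C₀ = 0.023% < 5%, so the approximation holds.)
pH = −log(2.08 × 10^-5) = 4.68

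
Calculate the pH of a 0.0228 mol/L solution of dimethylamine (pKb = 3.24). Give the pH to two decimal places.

pH = 11.52

(CH3)2NH + H2O ⇌ (CH3)2NH2+ + OH-
Kb = 10^(−3.24) = 5.75 × 10^-4
Kb = [OH-]²/(0.0228 − [OH-]) = 5.75 × 10^-4
Here C₀/Kb ≈ 39.7, so the small-[OH-] approximation fails. Use the quadratic:
[OH-] = (−Kb + √(Kb² + 4·Kb·C₀))/2 = 3.34 × 10^-3 M
pOH = −log(3.34 × 10^-3) = 2.48; pH = 14.00 − 2.48 = 11.52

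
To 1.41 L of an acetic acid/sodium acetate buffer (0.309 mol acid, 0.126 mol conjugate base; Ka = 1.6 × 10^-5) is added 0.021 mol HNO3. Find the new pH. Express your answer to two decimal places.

pH = 4.30

After neutralization: n(CH3COOH) = 0.33 mol, n(CH3COO-) = 0.105 mol.
pKa = −log(1.6 × 10^-5) = 4.796
Henderson–Hasselbalch with mole ratio 0.105/0.33: pH = 4.796 + (-0.497)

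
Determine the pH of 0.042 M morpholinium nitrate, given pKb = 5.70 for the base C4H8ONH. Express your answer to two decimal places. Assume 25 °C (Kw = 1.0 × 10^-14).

C4H8ONH2+ is the conjugate acid of the weak base C4H8ONH.
Kb = 10^(−5.70) = 2.00 × 10^-6
Ka = Kw/Kb = 1.0×10^-14 / 2.00 × 10^-6 = 5.00 × 10^-9
Let x = [H+] at equilibrium. Ka = x²/(0.042 − x).
Neglecting x in the denominator: x = √(5.00 × 10^-9 × 0.042) = 1.45 × 10^-5 M
(x/C₀ = 0.035% < 5%, so the approximation holds.)
pH = −log(1.45 × 10^-5) = 4.84

pH = 4.84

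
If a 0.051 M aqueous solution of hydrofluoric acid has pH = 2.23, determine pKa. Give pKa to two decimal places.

[H+] = 10^(-2.23) = 5.89 × 10^-3 M
At equilibrium [HA] = 0.051 − 5.89 × 10^-3 = 4.51 × 10^-2 M
Ka = [H+][A-]/[HA] = (5.89 × 10^-3)² / 4.51 × 10^-2 = 7.69 × 10^-4
pKa = -log(7.69 × 10^-4) = 3.11

pKa = 3.11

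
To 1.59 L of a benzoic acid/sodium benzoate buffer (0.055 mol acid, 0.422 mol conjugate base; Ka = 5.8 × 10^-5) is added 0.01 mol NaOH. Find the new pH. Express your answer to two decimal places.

After neutralization: n(C6H5COOH) = 0.045 mol, n(C6H5COO-) = 0.432 mol.
pKa = −log(5.8 × 10^-5) = 4.237
pH = pKa + log([A⁻]/[HA]) = 4.237 + log(0.432/0.045) = 4.237 +0.982

pH = 5.22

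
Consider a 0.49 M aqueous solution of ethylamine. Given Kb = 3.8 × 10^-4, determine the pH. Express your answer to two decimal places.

C2H5NH2 + H2O ⇌ C2H5NH3+ + OH-
Let x = [OH-] at equilibrium. Kb = x²/(0.49 − x).
Neglecting x in the denominator: x = √(3.8 × 10^-4 × 0.49) = 1.36 × 10^-2 M
pOH = 1.87, so pH = 14.00 − pOH = 12.13

pH = 12.13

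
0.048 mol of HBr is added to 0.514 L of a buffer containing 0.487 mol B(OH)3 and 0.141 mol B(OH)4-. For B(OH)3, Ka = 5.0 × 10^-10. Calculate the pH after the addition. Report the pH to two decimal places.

Added H+ converts B(OH)4- to B(OH)3: B(OH)3 → 0.535 mol, B(OH)4- → 0.093 mol.
pKa = −log(5.0 × 10^-10) = 9.301
Henderson–Hasselbalch with mole ratio 0.093/0.535: pH = 9.301 + (-0.760)

pH = 8.54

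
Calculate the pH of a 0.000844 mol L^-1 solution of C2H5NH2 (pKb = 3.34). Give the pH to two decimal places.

C2H5NH2 + H2O ⇌ C2H5NH3+ + OH-
Kb = 10^(−3.34) = 4.57 × 10^-4
From the ICE table, Kb = [OH-]²/(0.000844 − [OH-]) = 4.57 × 10^-4.
The 5% rule fails; solving [OH-]² + Kb·[OH-] − Kb·C₀ = 0 exactly:
[OH-] = [−0.000457 + √(0.000457² + 1.54e-06)]/2 = 4.33 × 10^-4 M
pOH = 3.36, so pH = 14.00 − pOH = 10.64

pH = 10.64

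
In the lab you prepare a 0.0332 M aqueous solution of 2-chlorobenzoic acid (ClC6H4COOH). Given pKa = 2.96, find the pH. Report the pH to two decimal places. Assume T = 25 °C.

pH = 2.26

ClC6H4COOH ⇌ ClC6H4COO- + H+
Ka = 10^(−2.96) = 1.10 × 10^-3
Let x = [H+] at equilibrium. Ka = x²/(0.0332 − x).
x is not negligible relative to C₀; solve x² + 0.0011·x − 3.65e-05 = 0.
x = (−Ka + √(Ka² + 4·Ka·C₀))/2 = 5.52 × 10^-3 M
pH = −log[H+] = −log(5.52 × 10^-3) = 2.26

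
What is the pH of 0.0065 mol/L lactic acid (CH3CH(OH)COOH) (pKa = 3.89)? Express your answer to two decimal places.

pH = 3.07

CH3CH(OH)COOH ⇌ CH3CH(OH)COO- + H+
Ka = 10^(−3.89) = 1.29 × 10^-4
From the ICE table, Ka = [H+]²/(0.0065 − [H+]) = 1.29 × 10^-4.
[H+] is not negligible relative to C₀; solve [H+]² + 0.000129·[H+] − 8.38e-07 = 0.
[H+] = (−Ka + √(Ka² + 4·Ka·C₀))/2 = 8.53 × 10^-4 M
pH = −log(8.53 × 10^-4) = 3.07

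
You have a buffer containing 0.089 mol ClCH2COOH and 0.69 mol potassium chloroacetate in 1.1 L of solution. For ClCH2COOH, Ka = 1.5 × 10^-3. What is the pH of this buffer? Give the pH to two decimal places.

pH = 3.71

pKa = −log(1.5 × 10^-3) = 2.824
pH = pKa + log([A⁻]/[HA]) = 2.824 + log(0.69/0.089)
pH = 2.824 + (+0.889) = 3.71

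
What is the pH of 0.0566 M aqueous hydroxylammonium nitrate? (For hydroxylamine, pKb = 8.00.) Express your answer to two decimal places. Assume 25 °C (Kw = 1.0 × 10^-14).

NH3OH+ is the conjugate acid of the weak base NH2OH.
Kb = 10^(−8.00) = 1.00 × 10^-8
Ka = Kw/Kb = 1.0×10^-14 / 1.00 × 10^-8 = 1.00 × 10^-6
Ka = x²/(0.0566 − x) = 1.00 × 10^-6
Neglecting x in the denominator: x = √(1.00 × 10^-6 × 0.0566) = 2.38 × 10^-4 M
pH = −log[H+] = −log(2.38 × 10^-4) = 3.62

pH = 3.62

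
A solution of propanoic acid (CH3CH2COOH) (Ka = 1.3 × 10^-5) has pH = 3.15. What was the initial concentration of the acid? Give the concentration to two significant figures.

C₀ = 3.9 × 10^-2 M

[H+] = 10^(-3.15) = 7.08 × 10^-4 M = x
Ka = x²/(C₀ − x) ⇒ C₀ = x + x²/Ka
C₀ = 7.08 × 10^-4 + (7.08 × 10^-4)²/(1.3 × 10^-5) = 3.93 × 10^-2 M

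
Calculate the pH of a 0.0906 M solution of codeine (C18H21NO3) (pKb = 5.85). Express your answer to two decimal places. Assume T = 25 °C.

pH = 10.55

C18H21NO3 + H2O ⇌ C18H22NO3+ + OH-
Kb = 10^(−5.85) = 1.41 × 10^-6
Kb = [OH-]²/(0.0906 − [OH-]) = 1.41 × 10^-6
Since Kb ≪ C₀, [OH-] ≈ √(Kb·C₀) = 3.57 × 10^-4 M.
Check: 0.39% ionized — well under 5%, approximation valid.
pOH = 3.45, so pH = 14.00 − pOH = 10.55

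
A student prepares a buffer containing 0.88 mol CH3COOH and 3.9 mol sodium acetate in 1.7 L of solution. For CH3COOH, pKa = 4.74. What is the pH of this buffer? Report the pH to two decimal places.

pH = 5.39

pH = pKa + log([A⁻]/[HA]) = 4.74 + log(3.9/0.88)
pH = 4.74 + (+0.647) = 5.39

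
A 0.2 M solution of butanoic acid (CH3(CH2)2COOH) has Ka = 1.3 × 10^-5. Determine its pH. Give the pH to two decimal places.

CH3(CH2)2COOH ⇌ CH3(CH2)2COO- + H+
From the ICE table, Ka = [H+]²/(0.2 − [H+]) = 1.3 × 10^-5.
Neglecting [H+] in the denominator: [H+] = √(1.3 × 10^-5 × 0.2) = 1.61 × 10^-3 M
pH = −log(1.61 × 10^-3) = 2.79

pH = 2.79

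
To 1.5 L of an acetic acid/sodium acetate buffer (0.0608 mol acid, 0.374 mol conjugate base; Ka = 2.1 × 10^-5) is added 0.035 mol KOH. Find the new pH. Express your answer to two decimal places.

pH = 5.88

After neutralization: n(CH3COOH) = 0.0258 mol, n(CH3COO-) = 0.409 mol.
pKa = −log(2.1 × 10^-5) = 4.678
pH = pKa + log([A⁻]/[HA]) = 4.678 + log(0.409/0.0258) = 4.678 +1.200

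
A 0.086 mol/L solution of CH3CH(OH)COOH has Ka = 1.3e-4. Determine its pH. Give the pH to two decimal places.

CH3CH(OH)COOH ⇌ CH3CH(OH)COO- + H+
Ka = [H+]²/(0.086 − [H+]) = 1.3 × 10^-4
Since Ka ≪ C₀, [H+] ≈ √(Ka·C₀) = 3.34 × 10^-3 M.
pH = −log(3.34 × 10^-3) = 2.48

pH = 2.48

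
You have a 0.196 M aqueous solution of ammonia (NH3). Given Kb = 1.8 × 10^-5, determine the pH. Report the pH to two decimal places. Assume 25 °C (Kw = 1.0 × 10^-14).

NH3 + H2O ⇌ NH4+ + OH-
Let x = [OH-] at equilibrium. Kb = x²/(0.196 − x).
Neglecting x in the denominator: x = √(1.8 × 10^-5 × 0.196) = 1.88 × 10^-3 M
(x/C₀ = 0.96% < 5%, so the approximation holds.)
pOH = 2.73, so pH = 14.00 − pOH = 11.27

pH = 11.27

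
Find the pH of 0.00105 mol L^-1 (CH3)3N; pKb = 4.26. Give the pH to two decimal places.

(CH3)3N + H2O ⇌ (CH3)3NH+ + OH-
Kb = 10^(−4.26) = 5.50 × 10^-5
Kb = [OH-]²/(0.00105 − [OH-]) = 5.50 × 10^-5
The 5% rule fails; solving [OH-]² + Kb·[OH-] − Kb·C₀ = 0 exactly:
[OH-] = (−Kb + √(Kb² + 4·Kb·C₀))/2 = 2.14 × 10^-4 M
pOH = −log(2.14 × 10^-4) = 3.67; pH = 14.00 − 3.67 = 10.33

pH = 10.33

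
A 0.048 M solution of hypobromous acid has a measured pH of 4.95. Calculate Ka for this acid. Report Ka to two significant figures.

Ka = 2.6 × 10^-9

[H+] = 10^(-4.95) = 1.12 × 10^-5 M
At equilibrium [HA] = 0.048 − 1.12 × 10^-5 = 4.80 × 10^-2 M
Ka = [H+][A-]/[HA] = (1.12 × 10^-5)² / 4.80 × 10^-2 = 2.6 × 10^-9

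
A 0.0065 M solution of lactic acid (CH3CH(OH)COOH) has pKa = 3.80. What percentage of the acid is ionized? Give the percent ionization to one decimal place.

14.4%

CH3CH(OH)COOH ⇌ CH3CH(OH)COO- + H+; let x = [H+] at equilibrium.
Ka = 10^(−3.80) = 1.58 × 10^-4
Solve x² + 0.000158x − 1.03e-06 = 0 → x = 9.37 × 10^-4 M
Fraction ionized = 9.37 × 10^-4 / 0.0065 = 0.1442 → 14.4%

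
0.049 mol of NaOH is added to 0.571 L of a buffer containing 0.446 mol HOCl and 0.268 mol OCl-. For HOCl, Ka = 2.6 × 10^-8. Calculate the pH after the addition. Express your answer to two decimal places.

pH = 7.49

After neutralization: n(HOCl) = 0.397 mol, n(OCl-) = 0.317 mol.
pKa = −log(2.6 × 10^-8) = 7.585
pH = pKa + log([A⁻]/[HA]) = 7.585 + log(0.317/0.397) = 7.585 -0.098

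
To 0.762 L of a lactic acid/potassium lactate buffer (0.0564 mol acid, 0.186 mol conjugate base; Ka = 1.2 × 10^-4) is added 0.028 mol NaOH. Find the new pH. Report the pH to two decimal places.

OH- converts CH3CH(OH)COOH to CH3CH(OH)COO-: CH3CH(OH)COOH → 0.0284 mol, CH3CH(OH)COO- → 0.214 mol.
pKa = −log(1.2 × 10^-4) = 3.921
Henderson–Hasselbalch with mole ratio 0.214/0.0284: pH = 3.921 + (+0.877)

pH = 4.80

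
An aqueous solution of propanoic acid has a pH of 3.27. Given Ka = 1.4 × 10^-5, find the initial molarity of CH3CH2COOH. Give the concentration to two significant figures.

C₀ = 2.1 × 10^-2 M

[H+] = 10^(-3.27) = 5.37 × 10^-4 M = x
Ka = x²/(C₀ − x) ⇒ C₀ = x + x²/Ka
C₀ = 5.37 × 10^-4 + (5.37 × 10^-4)²/(1.4 × 10^-5) = 2.11 × 10^-2 M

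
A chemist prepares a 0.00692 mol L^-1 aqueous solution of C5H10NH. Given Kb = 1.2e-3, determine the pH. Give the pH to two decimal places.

pH = 11.37

C5H10NH + H2O ⇌ C5H10NH2+ + OH-
Kb = [OH-]²/(0.00692 − [OH-]) = 1.2 × 10^-3
[OH-] is not negligible relative to C₀; solve [OH-]² + 0.0012·[OH-] − 8.3e-06 = 0.
[OH-] = [−0.0012 + √(0.0012² + 3.32e-05)]/2 = 2.34 × 10^-3 M
pOH = −log(2.34 × 10^-3) = 2.63; pH = 14.00 − 2.63 = 11.37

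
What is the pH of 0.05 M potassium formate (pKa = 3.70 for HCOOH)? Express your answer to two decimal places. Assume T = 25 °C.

pH = 8.20

HCOO- is the conjugate base of the weak acid HCOOH.
Ka = 10^(−3.70) = 2.00 × 10^-4
Kb = Kw/Ka = 1.0×10^-14 / 2.00 × 10^-4 = 5.00 × 10^-11
Let x = [OH-] at equilibrium. Kb = x²/(0.05 − x).
Neglecting x in the denominator: x = √(5.00 × 10^-11 × 0.05) = 1.58 × 10^-6 M
pOH = −log(1.58 × 10^-6) = 5.80; pH = 14.00 − 5.80 = 8.20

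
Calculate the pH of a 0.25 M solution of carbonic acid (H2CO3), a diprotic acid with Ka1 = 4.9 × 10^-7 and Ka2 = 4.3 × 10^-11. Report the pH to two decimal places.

pH = 3.46

Since Ka1 ≫ Ka2, the first ionization dominates [H+].
Ka1 = x²/(0.25 − x) = 4.9 × 10^-7
x ≈ √(4.9 × 10^-7 × 0.25) = 3.50 × 10^-4 M
pH = −log(3.50 × 10^-4) = 3.46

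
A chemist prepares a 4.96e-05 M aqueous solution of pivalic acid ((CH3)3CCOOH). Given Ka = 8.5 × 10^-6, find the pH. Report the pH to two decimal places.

pH = 4.78

(CH3)3CCOOH ⇌ (CH3)3CCOO- + H+
Ka = x²/(4.96e-05 − x) = 8.5 × 10^-6
Here C₀/Ka ≈ 5.84, so the small-x approximation fails. Use the quadratic:
x = (−Ka + √(Ka² + 4·Ka·C₀))/2 = 1.67 × 10^-5 M
pH = −log[H+] = −log(1.67 × 10^-5) = 4.78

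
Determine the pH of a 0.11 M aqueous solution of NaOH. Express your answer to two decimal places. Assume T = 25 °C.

pH = 13.04

NaOH is a strong base; [OH-] = 0.11 M.
pOH = -log(0.11) = 0.96
pH = 14.00 - 0.96 = 13.04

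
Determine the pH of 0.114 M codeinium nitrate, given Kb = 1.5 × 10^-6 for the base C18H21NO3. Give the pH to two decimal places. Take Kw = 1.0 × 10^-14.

pH = 4.56

C18H22NO3+ is the conjugate acid of the weak base C18H21NO3.
Ka = Kw/Kb = 1.0×10^-14 / 1.5 × 10^-6 = 6.67 × 10^-9
From the ICE table, Ka = [H+]²/(0.114 − [H+]) = 6.67 × 10^-9.
Neglecting [H+] in the denominator: [H+] = √(6.67 × 10^-9 × 0.114) = 2.76 × 10^-5 M
pH = −log(2.76 × 10^-5) = 4.56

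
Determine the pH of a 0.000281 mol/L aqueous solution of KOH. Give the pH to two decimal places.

pH = 10.45

KOH is a strong base; [OH-] = 0.000281 M.
pOH = -log(0.000281) = 3.55
pH = 14.00 - 3.55 = 10.45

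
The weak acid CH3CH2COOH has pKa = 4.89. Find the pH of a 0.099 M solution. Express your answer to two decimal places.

CH3CH2COOH ⇌ CH3CH2COO- + H+
Ka = 10^(−4.89) = 1.29 × 10^-5
Ka = [H+]²/(0.099 − [H+]) = 1.29 × 10^-5
Neglecting [H+] in the denominator: [H+] = √(1.29 × 10^-5 × 0.099) = 1.13 × 10^-3 M
([H+]/C₀ = 1.1% < 5%, so the approximation holds.)
pH = −log[H+] = −log(1.13 × 10^-3) = 2.95

pH = 2.95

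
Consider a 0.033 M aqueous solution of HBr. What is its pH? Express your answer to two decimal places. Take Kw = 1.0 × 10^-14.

pH = 1.48

HBr is a strong acid and dissociates completely, so [H+] = 0.033 M.
pH = -log(0.033) = 1.48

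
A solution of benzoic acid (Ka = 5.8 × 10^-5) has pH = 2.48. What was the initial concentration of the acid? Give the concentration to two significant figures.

[H+] = 10^(-2.48) = 3.31 × 10^-3 M = x
Ka = x²/(C₀ − x) ⇒ C₀ = x + x²/Ka
C₀ = 3.31 × 10^-3 + (3.31 × 10^-3)²/(5.8 × 10^-5) = 1.92 × 10^-1 M

C₀ = 1.9 × 10^-1 M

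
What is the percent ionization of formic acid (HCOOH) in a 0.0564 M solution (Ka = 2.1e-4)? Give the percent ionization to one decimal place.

5.9%

HCOOH ⇌ HCOO- + H+; let x = [H+] at equilibrium.
Solve x² + 0.00021x − 1.18e-05 = 0 → x = 3.34 × 10^-3 M
% ionization = x/C₀ × 100% = 3.34 × 10^-3/0.0564 × 100% = 5.9%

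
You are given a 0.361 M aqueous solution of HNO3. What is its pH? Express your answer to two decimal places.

HNO3 is a strong acid and dissociates completely, so [H+] = 0.361 M.
pH = -log(0.361) = 0.44

pH = 0.44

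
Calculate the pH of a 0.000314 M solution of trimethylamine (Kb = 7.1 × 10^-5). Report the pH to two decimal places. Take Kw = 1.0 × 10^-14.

pH = 10.07

(CH3)3N + H2O ⇌ (CH3)3NH+ + OH-
Kb = [OH-]²/(0.000314 − [OH-]) = 7.1 × 10^-5
Here C₀/Kb ≈ 4.42, so the small-[OH-] approximation fails. Use the quadratic:
[OH-] = (−Kb + √(Kb² + 4·Kb·C₀))/2 = 1.18 × 10^-4 M
pOH = 3.93, so pH = 14.00 − pOH = 10.07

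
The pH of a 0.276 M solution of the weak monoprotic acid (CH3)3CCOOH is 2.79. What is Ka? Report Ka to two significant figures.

Ka = 9.6 × 10^-6

[H+] = 10^(-2.79) = 1.62 × 10^-3 M
At equilibrium [HA] = 0.276 − 1.62 × 10^-3 = 2.74 × 10^-1 M
Ka = [H+][A-]/[HA] = (1.62 × 10^-3)² / 2.74 × 10^-1 = 9.6 × 10^-6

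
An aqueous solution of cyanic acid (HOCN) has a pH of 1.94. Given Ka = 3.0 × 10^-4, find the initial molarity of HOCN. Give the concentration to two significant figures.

C₀ = 4.5 × 10^-1 M

[H+] = 10^(-1.94) = 1.15 × 10^-2 M = x
Ka = x²/(C₀ − x) ⇒ C₀ = x + x²/Ka
C₀ = 1.15 × 10^-2 + (1.15 × 10^-2)²/(3.0 × 10^-4) = 4.52 × 10^-1 M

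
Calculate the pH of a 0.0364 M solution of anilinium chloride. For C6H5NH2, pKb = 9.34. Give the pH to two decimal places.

pH = 3.05

C6H5NH3+ is the conjugate acid of the weak base C6H5NH2.
Kb = 10^(−9.34) = 4.57 × 10^-10
Ka = Kw/Kb = 1.0×10^-14 / 4.57 × 10^-10 = 2.19 × 10^-5
From the ICE table, Ka = [H+]²/(0.0364 − [H+]) = 2.19 × 10^-5.
Neglecting [H+] in the denominator: [H+] = √(2.19 × 10^-5 × 0.0364) = 8.93 × 10^-4 M
([H+]/C₀ = 2.5% < 5%, so the approximation holds.)
pH = −log[H+] = −log(8.93 × 10^-4) = 3.05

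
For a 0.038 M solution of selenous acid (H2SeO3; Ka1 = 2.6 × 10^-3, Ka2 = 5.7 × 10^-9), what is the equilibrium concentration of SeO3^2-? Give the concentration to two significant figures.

5.7 × 10^-9 M

First ionization gives [H+] ≈ [HSeO3-] = 8.72 × 10^-3 M.
Second step: Ka2 = [H+][SeO3^2-]/[HSeO3-] ≈ [SeO3^2-] (since [H+] ≈ [HSeO3-]).
So [SeO3^2-] ≈ Ka2.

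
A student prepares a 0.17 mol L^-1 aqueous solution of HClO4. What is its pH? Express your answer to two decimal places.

HClO4 is a strong acid and dissociates completely, so [H+] = 0.17 M.
pH = -log(0.17) = 0.77

pH = 0.77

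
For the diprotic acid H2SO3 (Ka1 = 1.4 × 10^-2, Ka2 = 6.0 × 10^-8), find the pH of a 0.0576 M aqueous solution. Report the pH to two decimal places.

pH = 1.65

Since Ka1 ≫ Ka2, the first ionization dominates [H+].
Ka1 = x²/(0.0576 − x) = 1.4 × 10^-2
Solving the quadratic: x = (−Ka1 + √(Ka1² + 4·Ka1·C₀))/2 = 2.22 × 10^-2 M
pH = −log(2.22 × 10^-2) = 1.65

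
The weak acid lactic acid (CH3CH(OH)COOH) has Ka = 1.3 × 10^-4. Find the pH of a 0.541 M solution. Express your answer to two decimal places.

pH = 2.08

CH3CH(OH)COOH ⇌ CH3CH(OH)COO- + H+
Ka = [H+]²/(0.541 − [H+]) = 1.3 × 10^-4
Assume [H+] ≪ 0.541: [H+] ≈ √(1.3 × 10^-4 × 0.541) = 8.39 × 10^-3 M
([H+]/C₀ = 1.6% < 5%, so the approximation holds.)
pH = −log[H+] = −log(8.39 × 10^-3) = 2.08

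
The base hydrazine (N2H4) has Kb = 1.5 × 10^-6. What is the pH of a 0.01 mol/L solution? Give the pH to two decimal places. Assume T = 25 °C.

N2H4 + H2O ⇌ N2H5+ + OH-
Let x = [OH-] at equilibrium. Kb = x²/(0.01 − x).
Since Kb ≪ C₀, x ≈ √(Kb·C₀) = 1.22 × 10^-4 M.
pOH = −log(1.22 × 10^-4) = 3.91; pH = 14.00 − 3.91 = 10.09

pH = 10.09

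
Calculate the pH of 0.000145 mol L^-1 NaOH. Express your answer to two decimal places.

NaOH is a strong base; [OH-] = 0.000145 M.
pOH = -log(0.000145) = 3.84
pH = 14.00 - 3.84 = 10.16

pH = 10.16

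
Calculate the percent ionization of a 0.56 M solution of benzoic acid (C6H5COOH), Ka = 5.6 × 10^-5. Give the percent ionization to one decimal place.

C6H5COOH ⇌ C6H5COO- + H+; let x = [H+] at equilibrium.
x ≈ √(Ka·C₀) = √(5.6 × 10^-5 × 0.56) = 5.60 × 10^-3 M
Fraction ionized = 5.60 × 10^-3 / 0.56 = 0.0100 → 1.0%

1.0%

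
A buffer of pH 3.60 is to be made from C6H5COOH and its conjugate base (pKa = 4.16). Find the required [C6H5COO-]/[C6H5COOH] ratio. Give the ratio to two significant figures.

pH = pKa + log(r) ⇒ log(r) = 3.60 − 4.16 = -0.56
r = [C6H5COO-]/[C6H5COOH] = 10^(-0.56) = 0.275

ratio = 0.28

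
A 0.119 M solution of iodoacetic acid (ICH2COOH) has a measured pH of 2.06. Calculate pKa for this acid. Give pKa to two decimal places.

[H+] = 10^(-2.06) = 8.71 × 10^-3 M
At equilibrium [HA] = 0.119 − 8.71 × 10^-3 = 1.10 × 10^-1 M
Ka = [H+][A-]/[HA] = (8.71 × 10^-3)² / 1.10 × 10^-1 = 6.90 × 10^-4
pKa = -log(6.90 × 10^-4) = 3.16

pKa = 3.16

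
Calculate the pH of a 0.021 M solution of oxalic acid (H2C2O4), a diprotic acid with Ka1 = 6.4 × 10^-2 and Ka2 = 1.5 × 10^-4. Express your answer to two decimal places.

pH = 1.78

Since Ka1 ≫ Ka2, the first ionization dominates [H+].
Ka1 = x²/(0.021 − x) = 6.4 × 10^-2
Solving the quadratic: x = (−Ka1 + √(Ka1² + 4·Ka1·C₀))/2 = 1.67 × 10^-2 M
pH = −log(1.67 × 10^-2) = 1.78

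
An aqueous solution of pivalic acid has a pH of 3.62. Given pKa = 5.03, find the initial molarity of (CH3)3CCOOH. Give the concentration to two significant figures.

C₀ = 6.4 × 10^-3 M

[H+] = 10^(-3.62) = 2.40 × 10^-4 M = x
Ka = 10^(−5.03) = 9.33 × 10^-6
Ka = x²/(C₀ − x) ⇒ C₀ = x + x²/Ka
C₀ = 2.40 × 10^-4 + (2.40 × 10^-4)²/(9.33 × 10^-6) = 6.41 × 10^-3 M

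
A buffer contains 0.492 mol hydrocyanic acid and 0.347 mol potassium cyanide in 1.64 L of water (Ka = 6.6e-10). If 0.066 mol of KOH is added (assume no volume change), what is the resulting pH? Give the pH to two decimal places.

After neutralization: n(HCN) = 0.426 mol, n(CN-) = 0.413 mol.
pKa = −log(6.6 × 10^-10) = 9.180
Henderson–Hasselbalch with mole ratio 0.413/0.426: pH = 9.180 + (-0.013)

pH = 9.17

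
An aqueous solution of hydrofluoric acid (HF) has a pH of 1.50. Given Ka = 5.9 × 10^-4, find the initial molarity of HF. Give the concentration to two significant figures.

C₀ = 1.7 M

[H+] = 10^(-1.50) = 3.16 × 10^-2 M = x
Ka = x²/(C₀ − x) ⇒ C₀ = x + x²/Ka
C₀ = 3.16 × 10^-2 + (3.16 × 10^-2)²/(5.9 × 10^-4) = 1.72 M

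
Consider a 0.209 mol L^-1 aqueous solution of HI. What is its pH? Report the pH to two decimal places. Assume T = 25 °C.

pH = 0.68

HI is a strong acid and dissociates completely, so [H+] = 0.209 M.
pH = -log(0.209) = 0.68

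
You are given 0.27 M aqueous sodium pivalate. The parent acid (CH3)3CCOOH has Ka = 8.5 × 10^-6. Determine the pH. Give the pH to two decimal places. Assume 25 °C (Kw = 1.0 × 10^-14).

(CH3)3CCOO- is the conjugate base of the weak acid (CH3)3CCOOH.
Kb = Kw/Ka = 1.0×10^-14 / 8.5 × 10^-6 = 1.18 × 10^-9
From the ICE table, Kb = [OH-]²/(0.27 − [OH-]) = 1.18 × 10^-9.
Since Kb ≪ C₀, [OH-] ≈ √(Kb·C₀) = 1.78 × 10^-5 M.
pOH = −log(1.78 × 10^-5) = 4.75; pH = 14.00 − 4.75 = 9.25

pH = 9.25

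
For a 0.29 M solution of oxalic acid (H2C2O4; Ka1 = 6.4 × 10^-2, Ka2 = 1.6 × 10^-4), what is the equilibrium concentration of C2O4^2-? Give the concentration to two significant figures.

1.6 × 10^-4 M

First ionization gives [H+] ≈ [HC2O4-] = 1.08 × 10^-1 M.
Second step: Ka2 = [H+][C2O4^2-]/[HC2O4-] ≈ [C2O4^2-] (since [H+] ≈ [HC2O4-]).
So [C2O4^2-] ≈ Ka2.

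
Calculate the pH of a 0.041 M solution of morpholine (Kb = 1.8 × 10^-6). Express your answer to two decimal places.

pH = 10.43

C4H8ONH + H2O ⇌ C4H8ONH2+ + OH-
From the ICE table, Kb = [OH-]²/(0.041 − [OH-]) = 1.8 × 10^-6.
Assume [OH-] ≪ 0.041: [OH-] ≈ √(1.8 × 10^-6 × 0.041) = 2.72 × 10^-4 M
([OH-]/C₀ = 0.66% < 5%, so the approximation holds.)
pOH = −log(2.72 × 10^-4) = 3.57; pH = 14.00 − 3.57 = 10.43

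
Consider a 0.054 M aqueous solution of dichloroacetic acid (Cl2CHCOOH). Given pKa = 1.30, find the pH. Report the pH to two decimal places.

Cl2CHCOOH ⇌ Cl2CHCOO- + H+
Ka = 10^(−1.30) = 5.01 × 10^-2
Ka = x²/(0.054 − x) = 5.01 × 10^-2
x is not negligible relative to C₀; solve x² + 0.0501·x − 0.00271 = 0.
x = (−Ka + √(Ka² + 4·Ka·C₀))/2 = 3.27 × 10^-2 M
pH = −log[H+] = −log(3.27 × 10^-2) = 1.49

pH = 1.49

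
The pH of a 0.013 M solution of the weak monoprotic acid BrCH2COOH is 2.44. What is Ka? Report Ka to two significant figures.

Ka = 1.4 × 10^-3

[H+] = 10^(-2.44) = 3.63 × 10^-3 M
At equilibrium [HA] = 0.013 − 3.63 × 10^-3 = 9.37 × 10^-3 M
Ka = [H+][A-]/[HA] = (3.63 × 10^-3)² / 9.37 × 10^-3 = 1.4 × 10^-3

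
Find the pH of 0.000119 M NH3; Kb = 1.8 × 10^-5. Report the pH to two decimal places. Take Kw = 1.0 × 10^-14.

NH3 + H2O ⇌ NH4+ + OH-
From the ICE table, Kb = [OH-]²/(0.000119 − [OH-]) = 1.8 × 10^-5.
The 5% rule fails; solving [OH-]² + Kb·[OH-] − Kb·C₀ = 0 exactly:
[OH-] = [−1.8e-05 + √(1.8e-05² + 8.57e-09)]/2 = 3.81 × 10^-5 M
pOH = −log(3.81 × 10^-5) = 4.42; pH = 14.00 − 4.42 = 9.58

pH = 9.58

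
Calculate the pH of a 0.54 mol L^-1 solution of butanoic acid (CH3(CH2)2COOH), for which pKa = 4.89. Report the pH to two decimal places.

CH3(CH2)2COOH ⇌ CH3(CH2)2COO- + H+
Ka = 10^(−4.89) = 1.29 × 10^-5
Ka = [H+]²/(0.54 − [H+]) = 1.29 × 10^-5
Since Ka ≪ C₀, [H+] ≈ √(Ka·C₀) = 2.64 × 10^-3 M.
pH = −log[H+] = −log(2.64 × 10^-3) = 2.58

pH = 2.58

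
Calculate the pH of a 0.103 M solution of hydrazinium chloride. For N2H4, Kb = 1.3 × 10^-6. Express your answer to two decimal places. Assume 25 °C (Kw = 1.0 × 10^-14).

N2H5+ is the conjugate acid of the weak base N2H4.
Ka = Kw/Kb = 1.0×10^-14 / 1.3 × 10^-6 = 7.69 × 10^-9
Ka = [H+]²/(0.103 − [H+]) = 7.69 × 10^-9
Neglecting [H+] in the denominator: [H+] = √(7.69 × 10^-9 × 0.103) = 2.81 × 10^-5 M
([H+]/C₀ = 0.027% < 5%, so the approximation holds.)
pH = −log[H+] = −log(2.81 × 10^-5) = 4.55

pH = 4.55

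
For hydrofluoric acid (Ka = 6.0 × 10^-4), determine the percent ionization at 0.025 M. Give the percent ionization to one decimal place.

14.3%

HF ⇌ F- + H+; let x = [H+] at equilibrium.
Ka = x²/(C₀ − x); solving the quadratic gives x = 3.58 × 10^-3 M.
% ionization = x/C₀ × 100% = 3.58 × 10^-3/0.025 × 100% = 14.3%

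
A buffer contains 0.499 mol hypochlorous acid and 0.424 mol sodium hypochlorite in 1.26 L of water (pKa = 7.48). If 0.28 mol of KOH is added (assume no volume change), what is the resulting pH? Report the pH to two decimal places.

After neutralization: n(HOCl) = 0.219 mol, n(OCl-) = 0.704 mol.
pH = pKa + log(n_OCl-/n_HOCl) = 7.48 + log(0.704/0.219) = 7.48 + (+0.507)

pH = 7.99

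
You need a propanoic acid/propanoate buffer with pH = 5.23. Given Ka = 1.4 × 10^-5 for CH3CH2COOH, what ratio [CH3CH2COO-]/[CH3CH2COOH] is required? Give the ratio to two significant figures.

pKa = -log(1.4 × 10^-5) = 4.854
pH = pKa + log(r) ⇒ log(r) = 5.23 − 4.854 = +0.376
r = [CH3CH2COO-]/[CH3CH2COOH] = 10^(+0.376) = 2.38

ratio = 2.4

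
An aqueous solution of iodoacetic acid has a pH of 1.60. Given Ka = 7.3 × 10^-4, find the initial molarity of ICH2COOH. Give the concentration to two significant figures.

C₀ = 8.9 × 10^-1 M

[H+] = 10^(-1.60) = 2.51 × 10^-2 M = x
Ka = x²/(C₀ − x) ⇒ C₀ = x + x²/Ka
C₀ = 2.51 × 10^-2 + (2.51 × 10^-2)²/(7.3 × 10^-4) = 8.88 × 10^-1 M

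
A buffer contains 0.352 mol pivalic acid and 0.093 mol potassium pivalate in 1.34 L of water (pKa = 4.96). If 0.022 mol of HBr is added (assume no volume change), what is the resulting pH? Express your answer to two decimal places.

pH = 4.24

After neutralization: n((CH3)3CCOOH) = 0.374 mol, n((CH3)3CCOO-) = 0.071 mol.
Henderson–Hasselbalch with mole ratio 0.071/0.374: pH = 4.96 + (-0.722)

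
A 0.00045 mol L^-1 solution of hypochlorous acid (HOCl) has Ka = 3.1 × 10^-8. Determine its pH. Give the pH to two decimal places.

pH = 5.43

HOCl ⇌ OCl- + H+
Let x = [H+] at equilibrium. Ka = x²/(0.00045 − x).
Since Ka ≪ C₀, x ≈ √(Ka·C₀) = 3.73 × 10^-6 M.
(x/C₀ = 0.83% < 5%, so the approximation holds.)
pH = −log[H+] = −log(3.73 × 10^-6) = 5.43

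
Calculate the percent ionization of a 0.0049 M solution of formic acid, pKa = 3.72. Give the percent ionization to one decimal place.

HCOOH ⇌ HCOO- + H+; let x = [H+] at equilibrium.
Ka = 10^(−3.72) = 1.91 × 10^-4
Ka = x²/(C₀ − x); solving the quadratic gives x = 8.77 × 10^-4 M.
% ionization = x/C₀ × 100% = 8.77 × 10^-4/0.0049 × 100% = 17.9%

17.9%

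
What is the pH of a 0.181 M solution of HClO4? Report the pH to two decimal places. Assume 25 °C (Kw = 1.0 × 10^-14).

pH = 0.74

HClO4 is a strong acid and dissociates completely, so [H+] = 0.181 M.
pH = -log(0.181) = 0.74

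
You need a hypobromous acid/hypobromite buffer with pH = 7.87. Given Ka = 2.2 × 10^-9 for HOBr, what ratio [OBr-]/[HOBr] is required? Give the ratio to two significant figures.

pKa = -log(2.2 × 10^-9) = 8.658
pH = pKa + log(r) ⇒ log(r) = 7.87 − 8.658 = -0.788
r = [OBr-]/[HOBr] = 10^(-0.788) = 0.163

ratio = 0.16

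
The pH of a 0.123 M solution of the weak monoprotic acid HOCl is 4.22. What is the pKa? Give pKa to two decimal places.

pKa = 7.53

[H+] = 10^(-4.22) = 6.03 × 10^-5 M
At equilibrium [HA] = 0.123 − 6.03 × 10^-5 = 1.23 × 10^-1 M
Ka = [H+][A-]/[HA] = (6.03 × 10^-5)² / 1.23 × 10^-1 = 2.96 × 10^-8
pKa = -log(2.96 × 10^-8) = 7.53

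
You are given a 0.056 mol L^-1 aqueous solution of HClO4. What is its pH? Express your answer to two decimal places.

pH = 1.25

HClO4 is a strong acid and dissociates completely, so [H+] = 0.056 M.
pH = -log(0.056) = 1.25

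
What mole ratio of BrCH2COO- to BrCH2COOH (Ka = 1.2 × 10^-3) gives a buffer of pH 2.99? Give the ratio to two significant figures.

ratio = 1.2

pKa = -log(1.2 × 10^-3) = 2.921
pH = pKa + log(r) ⇒ log(r) = 2.99 − 2.921 = +0.069
r = [BrCH2COO-]/[BrCH2COOH] = 10^(+0.069) = 1.17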